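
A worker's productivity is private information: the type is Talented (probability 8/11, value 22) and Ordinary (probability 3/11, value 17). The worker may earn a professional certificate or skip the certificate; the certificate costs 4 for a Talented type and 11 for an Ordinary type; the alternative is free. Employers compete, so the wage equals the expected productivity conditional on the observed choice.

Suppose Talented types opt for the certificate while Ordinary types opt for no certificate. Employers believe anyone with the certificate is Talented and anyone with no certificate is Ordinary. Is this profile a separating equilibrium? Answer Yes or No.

Yes

Under these beliefs, the certificate earns wage 22 and no certificate earns wage 17.
Talented: the certificate nets 22 − 4 = 18; no certificate nets 17. Talented prefers the certificate.
Ordinary: the certificate nets 22 − 11 = 11; no certificate nets 17. Ordinary prefers no certificate.
Neither type deviates, so the separating profile is an equilibrium.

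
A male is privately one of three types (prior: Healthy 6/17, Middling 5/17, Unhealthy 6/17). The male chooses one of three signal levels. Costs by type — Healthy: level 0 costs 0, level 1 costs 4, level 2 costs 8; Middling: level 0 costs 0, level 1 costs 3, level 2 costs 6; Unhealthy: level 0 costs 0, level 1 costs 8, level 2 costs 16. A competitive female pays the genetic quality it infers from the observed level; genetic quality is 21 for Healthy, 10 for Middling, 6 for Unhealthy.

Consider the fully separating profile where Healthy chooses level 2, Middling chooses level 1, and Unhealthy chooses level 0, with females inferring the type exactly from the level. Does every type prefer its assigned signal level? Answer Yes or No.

No

Separating mating payoffs: level 2 → 21, level 1 → 10, level 0 → 6.
Healthy (assigned level 2): level 0: 6 − 0 = 6; level 1: 10 − 4 = 6; level 2: 21 − 8 = 13. Healthy stays.
Middling (assigned level 1): level 0: 6 − 0 = 6; level 1: 10 − 3 = 7; level 2: 21 − 6 = 15. Middling prefers level 2.
Unhealthy (assigned level 0): level 0: 6 − 0 = 6; level 1: 10 − 8 = 2; level 2: 21 − 16 = 5. Unhealthy stays.
At least one type deviates; the separating profile fails.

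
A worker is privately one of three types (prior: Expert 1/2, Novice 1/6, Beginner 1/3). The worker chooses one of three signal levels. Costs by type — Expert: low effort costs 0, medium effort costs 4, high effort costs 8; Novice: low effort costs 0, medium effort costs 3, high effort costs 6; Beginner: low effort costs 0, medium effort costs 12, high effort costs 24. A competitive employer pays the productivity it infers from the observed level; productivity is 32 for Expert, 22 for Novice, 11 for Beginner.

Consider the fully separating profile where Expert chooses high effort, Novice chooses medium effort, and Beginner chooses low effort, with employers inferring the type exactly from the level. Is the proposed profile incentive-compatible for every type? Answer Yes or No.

Separating wages: high effort → 32, medium effort → 22, low effort → 11.
Expert (assigned high effort): low effort: 11 − 0 = 11; medium effort: 22 − 4 = 18; high effort: 32 − 8 = 24. Expert stays.
Novice (assigned medium effort): low effort: 11 − 0 = 11; medium effort: 22 − 3 = 19; high effort: 32 − 6 = 26. Novice prefers high effort.
Beginner (assigned low effort): low effort: 11 − 0 = 11; medium effort: 22 − 12 = 10; high effort: 32 − 24 = 8. Beginner stays.
At least one type deviates; the separating profile fails.

No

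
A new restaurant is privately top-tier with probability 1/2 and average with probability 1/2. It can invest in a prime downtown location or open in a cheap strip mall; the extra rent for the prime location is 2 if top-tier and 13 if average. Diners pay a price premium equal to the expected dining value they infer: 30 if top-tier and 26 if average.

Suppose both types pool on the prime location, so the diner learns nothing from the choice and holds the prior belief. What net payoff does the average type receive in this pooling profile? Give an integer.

Pooled price premium = 1/2·30 + 1/2·26 = 28.
average pays cost 13 for the prime location, so net payoff = 28 − 13 = 15.

15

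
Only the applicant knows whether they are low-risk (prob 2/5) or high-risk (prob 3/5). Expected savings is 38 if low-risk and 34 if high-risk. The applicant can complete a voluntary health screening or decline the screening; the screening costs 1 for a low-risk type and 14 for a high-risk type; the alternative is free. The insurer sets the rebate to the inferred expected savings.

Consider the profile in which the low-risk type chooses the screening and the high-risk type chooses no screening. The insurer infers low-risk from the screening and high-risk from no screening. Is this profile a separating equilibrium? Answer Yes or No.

Yes

Under these beliefs, the screening earns rebate 38 and no screening earns rebate 34.
low-risk: the screening nets 38 − 1 = 37; no screening nets 34. low-risk prefers the screening.
high-risk: the screening nets 38 − 14 = 24; no screening nets 34. high-risk prefers no screening.
Neither type deviates, so the separating profile is an equilibrium.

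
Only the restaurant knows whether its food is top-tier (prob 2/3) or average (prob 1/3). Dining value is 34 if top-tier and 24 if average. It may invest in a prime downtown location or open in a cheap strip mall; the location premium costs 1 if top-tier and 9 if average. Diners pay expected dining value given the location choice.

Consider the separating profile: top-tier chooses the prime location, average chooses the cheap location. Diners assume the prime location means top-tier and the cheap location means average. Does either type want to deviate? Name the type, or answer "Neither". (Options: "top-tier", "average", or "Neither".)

The prime location pays 34; the cheap location pays 24.
top-tier: assigned the prime location, nets 34 − 1 = 33; deviating to the cheap location nets 24.
average: assigned the cheap location, nets 24; deviating to the prime location nets 34 − 9 = 25.
The average type gains 1 by deviating.

average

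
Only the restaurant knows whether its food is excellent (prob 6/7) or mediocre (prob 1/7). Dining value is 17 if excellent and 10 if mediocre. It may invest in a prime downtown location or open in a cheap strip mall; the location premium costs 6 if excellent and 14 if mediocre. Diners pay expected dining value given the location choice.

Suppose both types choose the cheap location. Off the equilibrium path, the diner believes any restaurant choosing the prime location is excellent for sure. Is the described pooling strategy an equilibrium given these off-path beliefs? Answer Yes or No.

On path, the diner holds the prior and pays 6/7·17 + 1/7·10 = 16. Off path (the prime location), believing excellent, it pays 17.
excellent: the cheap location nets 16; the prime location nets 17 − 6 = 11. excellent stays.
mediocre: the cheap location nets 16; the prime location nets 17 − 14 = 3. mediocre stays.
No type deviates, so pooling is sustained.

Yes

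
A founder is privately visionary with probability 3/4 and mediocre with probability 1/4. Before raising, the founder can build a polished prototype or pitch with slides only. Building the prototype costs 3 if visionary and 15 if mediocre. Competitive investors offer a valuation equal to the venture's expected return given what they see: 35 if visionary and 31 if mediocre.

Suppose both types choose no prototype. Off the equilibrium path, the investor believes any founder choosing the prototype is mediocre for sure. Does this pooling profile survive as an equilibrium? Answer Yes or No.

On path, the investor holds the prior and pays 3/4·35 + 1/4·31 = 34. Off path (the prototype), believing mediocre, it pays 31.
visionary: no prototype nets 34; the prototype nets 31 − 3 = 28. visionary stays.
mediocre: no prototype nets 34; the prototype nets 31 − 15 = 16. mediocre stays.
No type deviates, so pooling is sustained.

Yes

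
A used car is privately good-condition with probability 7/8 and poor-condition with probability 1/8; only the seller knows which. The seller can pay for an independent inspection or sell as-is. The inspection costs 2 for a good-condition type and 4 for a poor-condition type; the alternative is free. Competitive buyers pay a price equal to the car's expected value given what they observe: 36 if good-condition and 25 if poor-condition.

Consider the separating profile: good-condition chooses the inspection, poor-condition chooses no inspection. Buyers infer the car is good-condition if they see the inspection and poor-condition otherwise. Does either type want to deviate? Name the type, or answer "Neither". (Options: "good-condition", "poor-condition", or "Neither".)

The inspection pays 36; no inspection pays 25.
good-condition: assigned the inspection, nets 36 − 2 = 34; deviating to no inspection nets 25.
poor-condition: assigned no inspection, nets 25; deviating to the inspection nets 36 − 4 = 32.
The poor-condition type gains 7 by deviating.

poor-condition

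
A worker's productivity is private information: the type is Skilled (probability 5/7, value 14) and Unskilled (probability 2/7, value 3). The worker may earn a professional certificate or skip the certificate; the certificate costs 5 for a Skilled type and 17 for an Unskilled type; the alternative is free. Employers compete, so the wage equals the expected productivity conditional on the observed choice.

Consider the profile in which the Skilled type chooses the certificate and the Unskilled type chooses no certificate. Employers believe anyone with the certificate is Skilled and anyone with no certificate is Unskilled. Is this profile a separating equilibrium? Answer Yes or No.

Under these beliefs, the certificate earns wage 14 and no certificate earns wage 3.
Skilled: the certificate nets 14 − 5 = 9; no certificate nets 3. Skilled prefers the certificate.
Unskilled: the certificate nets 14 − 17 = -3; no certificate nets 3. Unskilled prefers no certificate.
Neither type deviates, so the separating profile is an equilibrium.

Yes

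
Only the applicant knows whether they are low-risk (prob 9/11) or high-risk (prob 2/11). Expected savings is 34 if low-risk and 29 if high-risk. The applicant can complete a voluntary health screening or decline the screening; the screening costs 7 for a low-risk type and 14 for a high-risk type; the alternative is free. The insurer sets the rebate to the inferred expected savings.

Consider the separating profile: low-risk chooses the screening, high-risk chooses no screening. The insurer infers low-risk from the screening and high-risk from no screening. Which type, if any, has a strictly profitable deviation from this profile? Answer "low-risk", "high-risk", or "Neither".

The screening pays 34; no screening pays 29.
low-risk: assigned the screening, nets 34 − 7 = 27; deviating to no screening nets 29.
high-risk: assigned no screening, nets 29; deviating to the screening nets 34 − 14 = 20.
The low-risk type gains 2 by deviating.

low-risk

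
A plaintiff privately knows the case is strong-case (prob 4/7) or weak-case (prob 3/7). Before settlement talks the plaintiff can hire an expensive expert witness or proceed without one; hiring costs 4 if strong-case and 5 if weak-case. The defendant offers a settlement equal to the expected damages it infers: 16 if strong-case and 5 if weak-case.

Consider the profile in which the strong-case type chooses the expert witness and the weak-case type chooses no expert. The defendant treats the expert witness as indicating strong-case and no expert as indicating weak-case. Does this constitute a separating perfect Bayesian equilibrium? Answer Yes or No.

Under these beliefs, the expert witness earns settlement 16 and no expert earns settlement 5.
strong-case: the expert witness nets 16 − 4 = 12; no expert nets 5. strong-case prefers the expert witness.
weak-case: the expert witness nets 16 − 5 = 11; no expert nets 5. weak-case would deviate to the expert witness.
weak-case has a profitable deviation, so the profile is not an equilibrium.

No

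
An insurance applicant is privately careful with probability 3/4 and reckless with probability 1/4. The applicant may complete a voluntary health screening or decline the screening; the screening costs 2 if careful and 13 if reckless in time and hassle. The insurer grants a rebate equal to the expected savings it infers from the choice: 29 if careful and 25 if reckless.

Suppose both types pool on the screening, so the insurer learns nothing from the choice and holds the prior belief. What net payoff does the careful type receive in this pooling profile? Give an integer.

26

Pooled rebate = 3/4·29 + 1/4·25 = 28.
careful pays cost 2 for the screening, so net payoff = 28 − 2 = 26.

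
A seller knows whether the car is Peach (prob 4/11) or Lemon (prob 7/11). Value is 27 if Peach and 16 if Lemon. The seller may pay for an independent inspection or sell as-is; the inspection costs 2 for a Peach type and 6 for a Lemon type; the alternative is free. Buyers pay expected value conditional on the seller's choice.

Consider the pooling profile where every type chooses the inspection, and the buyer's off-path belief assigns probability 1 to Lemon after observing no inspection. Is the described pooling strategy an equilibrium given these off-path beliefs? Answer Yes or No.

On path, the buyer holds the prior and pays 4/11·27 + 7/11·16 = 20. Off path (no inspection), believing Lemon, it pays 16.
Peach: the inspection nets 20 − 2 = 18; no inspection nets 16. Peach stays.
Lemon: the inspection nets 20 − 6 = 14; no inspection nets 16. Lemon would deviate.
A type deviates, so pooling fails.

No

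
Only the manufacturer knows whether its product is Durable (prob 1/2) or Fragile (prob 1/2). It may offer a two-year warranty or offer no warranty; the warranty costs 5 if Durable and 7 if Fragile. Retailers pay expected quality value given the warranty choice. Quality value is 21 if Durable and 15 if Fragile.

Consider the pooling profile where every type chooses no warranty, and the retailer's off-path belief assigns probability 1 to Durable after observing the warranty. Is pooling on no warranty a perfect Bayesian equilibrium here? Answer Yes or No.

Yes

On path, the retailer holds the prior and pays 1/2·21 + 1/2·15 = 18. Off path (the warranty), believing Durable, it pays 21.
Durable: no warranty nets 18; the warranty nets 21 − 5 = 16. Durable stays.
Fragile: no warranty nets 18; the warranty nets 21 − 7 = 14. Fragile stays.
No type deviates, so pooling is sustained.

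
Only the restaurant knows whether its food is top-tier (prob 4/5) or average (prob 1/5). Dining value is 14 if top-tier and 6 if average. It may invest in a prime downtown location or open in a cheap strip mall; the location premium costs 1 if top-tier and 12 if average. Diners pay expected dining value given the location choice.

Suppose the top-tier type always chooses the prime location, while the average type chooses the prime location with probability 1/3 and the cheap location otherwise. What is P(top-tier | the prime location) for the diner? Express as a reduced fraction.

12/13

P(the prime location) = (4/5)·1 + (1/5)·(1/3) = 13/15.
By Bayes' rule, P(top-tier | the prime location) = (4/5) / (13/15) = 12/13.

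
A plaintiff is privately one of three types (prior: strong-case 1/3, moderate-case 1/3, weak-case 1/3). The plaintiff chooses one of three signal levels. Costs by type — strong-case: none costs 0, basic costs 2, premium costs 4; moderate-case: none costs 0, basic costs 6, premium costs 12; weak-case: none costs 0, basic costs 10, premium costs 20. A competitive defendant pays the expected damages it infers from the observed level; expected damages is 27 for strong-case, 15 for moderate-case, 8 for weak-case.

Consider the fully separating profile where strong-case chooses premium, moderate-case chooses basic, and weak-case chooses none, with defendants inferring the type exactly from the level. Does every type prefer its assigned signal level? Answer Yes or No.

Separating settlements: premium → 27, basic → 15, none → 8.
strong-case (assigned premium): none: 8 − 0 = 8; basic: 15 − 2 = 13; premium: 27 − 4 = 23. strong-case stays.
moderate-case (assigned basic): none: 8 − 0 = 8; basic: 15 − 6 = 9; premium: 27 − 12 = 15. moderate-case prefers premium.
weak-case (assigned none): none: 8 − 0 = 8; basic: 15 − 10 = 5; premium: 27 − 20 = 7. weak-case stays.
At least one type deviates; the separating profile fails.

No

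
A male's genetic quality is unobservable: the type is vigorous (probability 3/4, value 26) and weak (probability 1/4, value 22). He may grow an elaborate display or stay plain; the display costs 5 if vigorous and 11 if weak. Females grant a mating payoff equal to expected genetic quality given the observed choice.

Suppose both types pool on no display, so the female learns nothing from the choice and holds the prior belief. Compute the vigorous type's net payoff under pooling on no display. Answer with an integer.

Pooled mating payoff = 3/4·26 + 1/4·22 = 25.
vigorous pays no cost for no display, so net payoff = 25.

25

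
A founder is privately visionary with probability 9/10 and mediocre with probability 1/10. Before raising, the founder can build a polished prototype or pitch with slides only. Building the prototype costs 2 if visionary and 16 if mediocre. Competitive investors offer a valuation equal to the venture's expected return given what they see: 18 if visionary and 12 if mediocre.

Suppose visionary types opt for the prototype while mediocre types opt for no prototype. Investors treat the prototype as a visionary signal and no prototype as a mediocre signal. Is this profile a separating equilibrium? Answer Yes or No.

Under these beliefs, the prototype earns valuation 18 and no prototype earns valuation 12.
visionary: the prototype nets 18 − 2 = 16; no prototype nets 12. visionary prefers the prototype.
mediocre: the prototype nets 18 − 16 = 2; no prototype nets 12. mediocre prefers no prototype.
Neither type deviates, so the separating profile is an equilibrium.

Yes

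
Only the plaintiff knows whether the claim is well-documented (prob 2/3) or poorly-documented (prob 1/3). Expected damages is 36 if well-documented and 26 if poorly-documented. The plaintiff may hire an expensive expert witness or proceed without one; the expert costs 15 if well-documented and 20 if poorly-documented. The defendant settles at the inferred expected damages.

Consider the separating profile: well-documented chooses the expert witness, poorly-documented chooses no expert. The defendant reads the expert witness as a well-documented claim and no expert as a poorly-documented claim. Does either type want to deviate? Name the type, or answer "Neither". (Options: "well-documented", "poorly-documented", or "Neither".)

well-documented

The expert witness pays 36; no expert pays 26.
well-documented: assigned the expert witness, nets 36 − 15 = 21; deviating to no expert nets 26.
poorly-documented: assigned no expert, nets 26; deviating to the expert witness nets 36 − 20 = 16.
The well-documented type gains 5 by deviating.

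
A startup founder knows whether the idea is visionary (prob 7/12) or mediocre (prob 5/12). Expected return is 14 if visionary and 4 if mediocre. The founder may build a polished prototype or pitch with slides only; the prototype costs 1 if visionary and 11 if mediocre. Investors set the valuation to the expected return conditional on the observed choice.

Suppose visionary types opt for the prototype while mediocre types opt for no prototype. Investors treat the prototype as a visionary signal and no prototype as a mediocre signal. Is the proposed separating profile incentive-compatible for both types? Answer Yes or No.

Yes

Under these beliefs, the prototype earns valuation 14 and no prototype earns valuation 4.
visionary: the prototype nets 14 − 1 = 13; no prototype nets 4. visionary prefers the prototype.
mediocre: the prototype nets 14 − 11 = 3; no prototype nets 4. mediocre prefers no prototype.
Neither type deviates, so the separating profile is an equilibrium.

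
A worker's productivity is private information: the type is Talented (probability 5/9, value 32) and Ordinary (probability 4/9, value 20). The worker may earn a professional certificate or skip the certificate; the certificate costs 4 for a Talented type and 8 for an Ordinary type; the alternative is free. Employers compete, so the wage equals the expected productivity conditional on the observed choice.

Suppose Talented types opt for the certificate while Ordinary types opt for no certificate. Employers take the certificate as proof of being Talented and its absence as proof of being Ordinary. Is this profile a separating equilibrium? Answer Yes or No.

Under these beliefs, the certificate earns wage 32 and no certificate earns wage 20.
Talented: the certificate nets 32 − 4 = 28; no certificate nets 20. Talented prefers the certificate.
Ordinary: the certificate nets 32 − 8 = 24; no certificate nets 20. Ordinary would deviate to the certificate.
Ordinary has a profitable deviation, so the profile is not an equilibrium.

No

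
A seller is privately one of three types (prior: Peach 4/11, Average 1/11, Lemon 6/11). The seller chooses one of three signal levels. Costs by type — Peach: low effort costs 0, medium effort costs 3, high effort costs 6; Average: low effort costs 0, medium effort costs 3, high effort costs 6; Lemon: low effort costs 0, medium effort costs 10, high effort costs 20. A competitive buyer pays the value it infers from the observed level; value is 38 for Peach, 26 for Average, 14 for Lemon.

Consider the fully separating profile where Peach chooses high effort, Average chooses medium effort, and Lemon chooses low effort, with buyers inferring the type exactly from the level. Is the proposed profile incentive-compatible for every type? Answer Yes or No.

No

Separating prices: high effort → 38, medium effort → 26, low effort → 14.
Peach (assigned high effort): low effort: 14 − 0 = 14; medium effort: 26 − 3 = 23; high effort: 38 − 6 = 32. Peach stays.
Average (assigned medium effort): low effort: 14 − 0 = 14; medium effort: 26 − 3 = 23; high effort: 38 − 6 = 32. Average prefers high effort.
Lemon (assigned low effort): low effort: 14 − 0 = 14; medium effort: 26 − 10 = 16; high effort: 38 − 20 = 18. Lemon prefers high effort.
At least one type deviates; the separating profile fails.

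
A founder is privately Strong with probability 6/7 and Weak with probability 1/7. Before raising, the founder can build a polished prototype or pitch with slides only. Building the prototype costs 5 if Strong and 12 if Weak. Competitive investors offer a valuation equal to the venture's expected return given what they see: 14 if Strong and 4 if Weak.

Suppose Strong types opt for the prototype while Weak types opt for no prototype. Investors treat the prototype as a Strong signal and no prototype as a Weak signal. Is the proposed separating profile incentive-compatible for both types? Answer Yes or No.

Under these beliefs, the prototype earns valuation 14 and no prototype earns valuation 4.
Strong: the prototype nets 14 − 5 = 9; no prototype nets 4. Strong prefers the prototype.
Weak: the prototype nets 14 − 12 = 2; no prototype nets 4. Weak prefers no prototype.
Neither type deviates, so the separating profile is an equilibrium.

Yes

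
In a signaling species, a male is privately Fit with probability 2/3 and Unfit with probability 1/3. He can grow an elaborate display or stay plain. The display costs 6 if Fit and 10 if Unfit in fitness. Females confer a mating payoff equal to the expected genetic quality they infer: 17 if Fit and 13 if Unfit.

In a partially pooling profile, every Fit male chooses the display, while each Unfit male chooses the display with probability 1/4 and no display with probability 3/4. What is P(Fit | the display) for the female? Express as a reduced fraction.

P(the display) = (2/3)·1 + (1/3)·(1/4) = 3/4.
By Bayes' rule, P(Fit | the display) = (2/3) / (3/4) = 8/9.

8/9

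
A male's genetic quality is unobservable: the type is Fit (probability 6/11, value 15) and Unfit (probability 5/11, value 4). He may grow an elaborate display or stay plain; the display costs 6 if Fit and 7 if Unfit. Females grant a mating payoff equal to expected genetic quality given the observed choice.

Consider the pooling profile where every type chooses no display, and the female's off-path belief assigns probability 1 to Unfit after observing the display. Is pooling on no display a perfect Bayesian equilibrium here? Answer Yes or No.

On path, the female holds the prior and pays 6/11·15 + 5/11·4 = 10. Off path (the display), believing Unfit, it pays 4.
Fit: no display nets 10; the display nets 4 − 6 = -2. Fit stays.
Unfit: no display nets 10; the display nets 4 − 7 = -3. Unfit stays.
No type deviates, so pooling is sustained.

Yes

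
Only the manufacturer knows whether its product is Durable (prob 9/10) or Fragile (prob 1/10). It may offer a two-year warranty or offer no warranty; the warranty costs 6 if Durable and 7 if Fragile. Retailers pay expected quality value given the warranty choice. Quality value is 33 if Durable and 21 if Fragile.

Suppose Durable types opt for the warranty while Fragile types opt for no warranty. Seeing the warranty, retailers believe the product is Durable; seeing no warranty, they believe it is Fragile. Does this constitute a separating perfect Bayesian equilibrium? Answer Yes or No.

Under these beliefs, the warranty earns price 33 and no warranty earns price 21.
Durable: the warranty nets 33 − 6 = 27; no warranty nets 21. Durable prefers the warranty.
Fragile: the warranty nets 33 − 7 = 26; no warranty nets 21. Fragile would deviate to the warranty.
Fragile has a profitable deviation, so the profile is not an equilibrium.

No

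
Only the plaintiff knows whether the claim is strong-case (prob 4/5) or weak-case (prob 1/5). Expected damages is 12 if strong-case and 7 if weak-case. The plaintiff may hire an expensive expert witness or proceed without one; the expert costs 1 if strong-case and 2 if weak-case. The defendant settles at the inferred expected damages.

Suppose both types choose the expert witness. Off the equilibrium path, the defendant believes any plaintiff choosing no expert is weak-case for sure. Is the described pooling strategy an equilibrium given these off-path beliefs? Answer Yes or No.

On path, the defendant holds the prior and pays 4/5·12 + 1/5·7 = 11. Off path (no expert), believing weak-case, it pays 7.
strong-case: the expert witness nets 11 − 1 = 10; no expert nets 7. strong-case stays.
weak-case: the expert witness nets 11 − 2 = 9; no expert nets 7. weak-case stays.
No type deviates, so pooling is sustained.

Yes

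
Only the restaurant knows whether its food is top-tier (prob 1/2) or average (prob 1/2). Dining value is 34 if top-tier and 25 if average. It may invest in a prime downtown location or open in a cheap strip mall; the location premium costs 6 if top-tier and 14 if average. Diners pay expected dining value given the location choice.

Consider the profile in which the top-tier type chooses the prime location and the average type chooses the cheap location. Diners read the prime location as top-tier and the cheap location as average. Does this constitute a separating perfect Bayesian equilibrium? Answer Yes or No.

Yes

Under these beliefs, the prime location earns price premium 34 and the cheap location earns price premium 25.
top-tier: the prime location nets 34 − 6 = 28; the cheap location nets 25. top-tier prefers the prime location.
average: the prime location nets 34 − 14 = 20; the cheap location nets 25. average prefers the cheap location.
Neither type deviates, so the separating profile is an equilibrium.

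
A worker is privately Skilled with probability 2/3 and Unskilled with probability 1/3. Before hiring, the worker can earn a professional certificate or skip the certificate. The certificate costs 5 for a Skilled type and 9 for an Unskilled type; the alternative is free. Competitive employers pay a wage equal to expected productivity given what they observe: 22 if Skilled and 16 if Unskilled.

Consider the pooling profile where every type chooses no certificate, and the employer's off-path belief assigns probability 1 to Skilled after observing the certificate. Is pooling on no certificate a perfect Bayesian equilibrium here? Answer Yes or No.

Yes

On path, the employer holds the prior and pays 2/3·22 + 1/3·16 = 20. Off path (the certificate), believing Skilled, it pays 22.
Skilled: no certificate nets 20; the certificate nets 22 − 5 = 17. Skilled stays.
Unskilled: no certificate nets 20; the certificate nets 22 − 9 = 13. Unskilled stays.
No type deviates, so pooling is sustained.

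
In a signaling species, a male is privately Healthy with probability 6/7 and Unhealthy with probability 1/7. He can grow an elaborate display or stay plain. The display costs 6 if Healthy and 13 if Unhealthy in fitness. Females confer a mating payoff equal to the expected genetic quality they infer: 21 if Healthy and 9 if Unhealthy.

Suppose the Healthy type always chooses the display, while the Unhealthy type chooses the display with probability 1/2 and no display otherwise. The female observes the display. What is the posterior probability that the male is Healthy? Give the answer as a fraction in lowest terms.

12/13

P(the display) = (6/7)·1 + (1/7)·(1/2) = 13/14.
By Bayes' rule, P(Healthy | the display) = (6/7) / (13/14) = 12/13.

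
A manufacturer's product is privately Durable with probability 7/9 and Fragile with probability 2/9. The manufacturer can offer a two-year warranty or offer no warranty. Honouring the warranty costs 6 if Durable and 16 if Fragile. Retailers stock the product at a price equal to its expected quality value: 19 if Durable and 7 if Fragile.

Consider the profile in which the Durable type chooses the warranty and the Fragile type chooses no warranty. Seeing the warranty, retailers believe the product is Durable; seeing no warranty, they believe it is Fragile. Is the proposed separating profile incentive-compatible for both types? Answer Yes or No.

Under these beliefs, the warranty earns price 19 and no warranty earns price 7.
Durable: the warranty nets 19 − 6 = 13; no warranty nets 7. Durable prefers the warranty.
Fragile: the warranty nets 19 − 16 = 3; no warranty nets 7. Fragile prefers no warranty.
Neither type deviates, so the separating profile is an equilibrium.

Yes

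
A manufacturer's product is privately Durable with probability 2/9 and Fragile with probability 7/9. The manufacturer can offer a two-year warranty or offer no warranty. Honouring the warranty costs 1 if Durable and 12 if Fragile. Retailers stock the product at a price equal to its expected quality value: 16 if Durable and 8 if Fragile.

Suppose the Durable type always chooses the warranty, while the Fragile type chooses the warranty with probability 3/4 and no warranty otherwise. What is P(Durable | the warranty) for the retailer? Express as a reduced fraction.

8/29

P(the warranty) = (2/9)·1 + (7/9)·(3/4) = 29/36.
By Bayes' rule, P(Durable | the warranty) = (2/9) / (29/36) = 8/29.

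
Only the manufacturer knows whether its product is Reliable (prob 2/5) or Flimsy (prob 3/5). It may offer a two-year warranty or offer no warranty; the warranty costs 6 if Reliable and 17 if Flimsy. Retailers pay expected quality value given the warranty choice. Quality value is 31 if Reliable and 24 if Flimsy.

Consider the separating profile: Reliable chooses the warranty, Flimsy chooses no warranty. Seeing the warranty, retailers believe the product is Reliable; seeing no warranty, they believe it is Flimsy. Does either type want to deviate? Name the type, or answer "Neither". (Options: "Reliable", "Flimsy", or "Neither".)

The warranty pays 31; no warranty pays 24.
Reliable: assigned the warranty, nets 31 − 6 = 25; deviating to no warranty nets 24.
Flimsy: assigned no warranty, nets 24; deviating to the warranty nets 31 − 17 = 14.
Both types strictly prefer their assigned action; no profitable deviation.

Neither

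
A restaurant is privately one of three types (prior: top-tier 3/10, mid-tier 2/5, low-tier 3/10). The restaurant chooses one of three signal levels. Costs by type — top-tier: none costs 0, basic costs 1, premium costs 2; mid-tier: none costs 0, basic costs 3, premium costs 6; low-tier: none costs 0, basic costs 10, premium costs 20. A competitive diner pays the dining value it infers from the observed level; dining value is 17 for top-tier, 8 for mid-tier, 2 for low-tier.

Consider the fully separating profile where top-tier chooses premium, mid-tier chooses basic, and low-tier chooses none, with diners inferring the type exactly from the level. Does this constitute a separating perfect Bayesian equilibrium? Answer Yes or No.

Separating price premiums: premium → 17, basic → 8, none → 2.
top-tier (assigned premium): none: 2 − 0 = 2; basic: 8 − 1 = 7; premium: 17 − 2 = 15. top-tier stays.
mid-tier (assigned basic): none: 2 − 0 = 2; basic: 8 − 3 = 5; premium: 17 − 6 = 11. mid-tier prefers premium.
low-tier (assigned none): none: 2 − 0 = 2; basic: 8 − 10 = -2; premium: 17 − 20 = -3. low-tier stays.
At least one type deviates; the separating profile fails.

No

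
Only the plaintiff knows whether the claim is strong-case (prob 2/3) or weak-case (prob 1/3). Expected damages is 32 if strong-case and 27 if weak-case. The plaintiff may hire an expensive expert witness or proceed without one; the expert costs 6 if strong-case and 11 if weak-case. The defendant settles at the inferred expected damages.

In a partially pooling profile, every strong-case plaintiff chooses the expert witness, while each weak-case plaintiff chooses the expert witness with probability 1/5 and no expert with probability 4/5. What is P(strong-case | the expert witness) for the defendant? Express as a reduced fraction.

10/11

P(the expert witness) = (2/3)·1 + (1/3)·(1/5) = 11/15.
By Bayes' rule, P(strong-case | the expert witness) = (2/3) / (11/15) = 10/11.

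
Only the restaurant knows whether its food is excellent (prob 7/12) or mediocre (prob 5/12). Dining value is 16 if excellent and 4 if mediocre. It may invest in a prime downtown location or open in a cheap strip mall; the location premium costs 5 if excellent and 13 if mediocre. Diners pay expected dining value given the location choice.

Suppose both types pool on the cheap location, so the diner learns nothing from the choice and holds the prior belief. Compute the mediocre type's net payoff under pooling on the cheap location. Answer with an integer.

Pooled price premium = 7/12·16 + 5/12·4 = 11.
mediocre pays no cost for the cheap location, so net payoff = 11.

11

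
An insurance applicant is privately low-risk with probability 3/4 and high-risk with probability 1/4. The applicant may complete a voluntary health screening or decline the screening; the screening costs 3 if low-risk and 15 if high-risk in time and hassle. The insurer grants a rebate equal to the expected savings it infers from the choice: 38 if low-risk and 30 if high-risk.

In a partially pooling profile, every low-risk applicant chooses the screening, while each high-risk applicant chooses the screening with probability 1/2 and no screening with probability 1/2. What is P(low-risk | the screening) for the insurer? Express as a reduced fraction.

6/7

P(the screening) = (3/4)·1 + (1/4)·(1/2) = 7/8.
By Bayes' rule, P(low-risk | the screening) = (3/4) / (7/8) = 6/7.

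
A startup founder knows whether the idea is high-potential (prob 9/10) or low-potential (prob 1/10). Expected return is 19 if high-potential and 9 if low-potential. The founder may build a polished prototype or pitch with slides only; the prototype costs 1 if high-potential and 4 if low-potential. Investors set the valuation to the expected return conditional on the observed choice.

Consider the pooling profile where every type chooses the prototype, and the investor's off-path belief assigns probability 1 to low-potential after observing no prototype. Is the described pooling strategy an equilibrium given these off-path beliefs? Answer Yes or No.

On path, the investor holds the prior and pays 9/10·19 + 1/10·9 = 18. Off path (no prototype), believing low-potential, it pays 9.
high-potential: the prototype nets 18 − 1 = 17; no prototype nets 9. high-potential stays.
low-potential: the prototype nets 18 − 4 = 14; no prototype nets 9. low-potential stays.
No type deviates, so pooling is sustained.

Yes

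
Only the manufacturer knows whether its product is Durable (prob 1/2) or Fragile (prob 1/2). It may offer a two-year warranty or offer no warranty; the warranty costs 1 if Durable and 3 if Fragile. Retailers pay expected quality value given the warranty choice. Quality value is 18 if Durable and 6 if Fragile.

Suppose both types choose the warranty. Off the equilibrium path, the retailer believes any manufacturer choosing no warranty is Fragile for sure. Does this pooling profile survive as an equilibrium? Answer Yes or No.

Yes

On path, the retailer holds the prior and pays 1/2·18 + 1/2·6 = 12. Off path (no warranty), believing Fragile, it pays 6.
Durable: the warranty nets 12 − 1 = 11; no warranty nets 6. Durable stays.
Fragile: the warranty nets 12 − 3 = 9; no warranty nets 6. Fragile stays.
No type deviates, so pooling is sustained.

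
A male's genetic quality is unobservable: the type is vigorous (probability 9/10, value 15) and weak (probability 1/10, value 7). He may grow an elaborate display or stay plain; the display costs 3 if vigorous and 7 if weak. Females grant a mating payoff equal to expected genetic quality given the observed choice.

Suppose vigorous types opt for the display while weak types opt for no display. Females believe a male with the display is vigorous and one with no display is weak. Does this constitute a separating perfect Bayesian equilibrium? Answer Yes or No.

Under these beliefs, the display earns mating payoff 15 and no display earns mating payoff 7.
vigorous: the display nets 15 − 3 = 12; no display nets 7. vigorous prefers the display.
weak: the display nets 15 − 7 = 8; no display nets 7. weak would deviate to the display.
weak has a profitable deviation, so the profile is not an equilibrium.

No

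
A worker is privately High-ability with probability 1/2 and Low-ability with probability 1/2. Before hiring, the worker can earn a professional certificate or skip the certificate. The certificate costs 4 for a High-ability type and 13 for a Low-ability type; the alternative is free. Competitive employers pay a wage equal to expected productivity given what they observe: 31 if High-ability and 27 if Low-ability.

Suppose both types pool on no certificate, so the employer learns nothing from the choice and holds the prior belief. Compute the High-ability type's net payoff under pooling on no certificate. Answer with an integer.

29

Pooled wage = 1/2·31 + 1/2·27 = 29.
High-ability pays no cost for no certificate, so net payoff = 29.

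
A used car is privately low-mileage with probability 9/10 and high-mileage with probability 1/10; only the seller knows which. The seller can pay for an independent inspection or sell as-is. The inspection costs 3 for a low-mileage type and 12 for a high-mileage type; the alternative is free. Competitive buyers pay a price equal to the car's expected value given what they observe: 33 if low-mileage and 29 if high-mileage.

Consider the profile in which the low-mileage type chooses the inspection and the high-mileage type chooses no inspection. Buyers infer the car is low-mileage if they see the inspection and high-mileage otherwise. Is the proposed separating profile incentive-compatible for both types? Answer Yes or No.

Yes

Under these beliefs, the inspection earns price 33 and no inspection earns price 29.
low-mileage: the inspection nets 33 − 3 = 30; no inspection nets 29. low-mileage prefers the inspection.
high-mileage: the inspection nets 33 − 12 = 21; no inspection nets 29. high-mileage prefers no inspection.
Neither type deviates, so the separating profile is an equilibrium.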